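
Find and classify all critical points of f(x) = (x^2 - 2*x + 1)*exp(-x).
f'(x) = (-x^2 + 4*x - 3)*exp(-x)

Solve f'(x) = 0:
  f'(x) = (-x^2 + 4*x - 3)·exp(-x) and exp(-x) > 0 for every x, so f'(x) = 0 ⇔ -x^2 + 4*x - 3 = 0.
  Factor: -x^2 + 4*x - 3 = -(x - 3)*(x - 1) = 0.
  ⇒ x = 1, 3

f''(x) = (x^2 - 6*x + 7)*exp(-x)
Second-derivative test at each critical point:
  f''(1) = 0.7358 > 0 → local minimum
  f''(3) = -0.0996 < 0 → local maximum

Critical points: x = 1 (local minimum); x = 3 (local maximum)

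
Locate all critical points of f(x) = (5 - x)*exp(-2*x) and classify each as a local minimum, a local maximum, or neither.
f'(x) = (2*x - 11)*exp(-2*x)

Solve f'(x) = 0:
  f'(x) = (2*x - 11)·exp(-2*x) and exp(-2*x) > 0 for every x, so f'(x) = 0 ⇔ 2*x - 11 = 0.
  2*x - 11 = 0.
  ⇒ x = 11/2

f''(x) = 4*(6 - x)*exp(-2*x)
Second-derivative test at each critical point:
  f''(11/2) = 3.340e-05 > 0 → local minimum

Critical points: x = 11/2 (local minimum)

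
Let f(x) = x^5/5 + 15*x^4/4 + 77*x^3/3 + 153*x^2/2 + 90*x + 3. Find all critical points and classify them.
f'(x) = x^4 + 15*x^3 + 77*x^2 + 153*x + 90

Solve f'(x) = 0:
  Factor: x^4 + 15*x^3 + 77*x^2 + 153*x + 90 = (x + 1)*(x + 3)*(x + 5)*(x + 6) = 0.
  ⇒ x = -6, -5, -3, -1

f''(x) = 4*x^3 + 45*x^2 + 154*x + 153
Second-derivative test at each critical point:
  f''(-6) = -15 < 0 → local maximum
  f''(-5) = 8 > 0 → local minimum
  f''(-3) = -12 < 0 → local maximum
  f''(-1) = 40 > 0 → local minimum

Critical points: x = -6 (local maximum); x = -5 (local minimum); x = -3 (local maximum); x = -1 (local minimum)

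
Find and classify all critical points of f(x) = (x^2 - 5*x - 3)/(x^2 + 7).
f'(x) = 5*(x^2 + 4*x - 7)/(x^4 + 14*x^2 + 49)

Solve f'(x) = 0:
  f'(x) = 5*(x^2 + 4*x - 7)/(x^2 + 7)^2; the denominator is positive wherever f is defined, so f'(x) = 0 ⇔ 5*x^2 + 20*x - 35 = 0.
  Factor: 5*x^2 + 20*x - 35 = 5*(x^2 + 4*x - 7); x^2 + 4*x - 7 = 0 has no rational roots; quadratic formula: x = (-4 ± √44)/2.
  ⇒ x = -sqrt(11) - 2 ≈ -5.3166, -2 + sqrt(11) ≈ 1.3166

f''(x) = 10*(-x^3 - 6*x^2 + 21*x + 14)/(x^6 + 21*x^4 + 147*x^2 + 343)
Second-derivative test at each critical point:
  f''(-5.3166) = -0.0267 < 0 → local maximum
  f''(1.3166) = 0.4348 > 0 → local minimum

Critical points: x = -sqrt(11) - 2 ≈ -5.3166 (local maximum); x = -2 + sqrt(11) ≈ 1.3166 (local minimum)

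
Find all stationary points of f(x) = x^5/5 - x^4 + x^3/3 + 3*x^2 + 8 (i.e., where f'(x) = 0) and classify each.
f'(x) = x*(x^3 - 4*x^2 + x + 6)

Solve f'(x) = 0:
  Factor: x^4 - 4*x^3 + x^2 + 6*x = x*(x - 3)*(x - 2)*(x + 1) = 0.
  ⇒ x = -1, 0, 2, 3

f''(x) = 4*x^3 - 12*x^2 + 2*x + 6
Second-derivative test at each critical point:
  f''(-1) = -12 < 0 → local maximum
  f''(0) = 6 > 0 → local minimum
  f''(2) = -6 < 0 → local maximum
  f''(3) = 12 > 0 → local minimum

Critical points: x = -1 (local maximum); x = 0 (local minimum); x = 2 (local maximum); x = 3 (local minimum)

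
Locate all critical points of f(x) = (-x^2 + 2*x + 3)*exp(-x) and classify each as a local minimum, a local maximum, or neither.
f'(x) = (x^2 - 4*x - 1)*exp(-x)

Solve f'(x) = 0:
  f'(x) = (x^2 - 4*x - 1)·exp(-x) and exp(-x) > 0 for every x, so f'(x) = 0 ⇔ x^2 - 4*x - 1 = 0.
  x^2 - 4*x - 1 = 0 has no rational roots; quadratic formula: x = (4 ± √20)/2.
  ⇒ x = 2 - sqrt(5) ≈ -0.2361, 2 + sqrt(5) ≈ 4.2361

f''(x) = (-x^2 + 6*x - 3)*exp(-x)
Second-derivative test at each critical point:
  f''(-0.2361) = -5.6629 < 0 → local maximum
  f''(4.2361) = 0.0647 > 0 → local minimum

Critical points: x = 2 - sqrt(5) ≈ -0.2361 (local maximum); x = 2 + sqrt(5) ≈ 4.2361 (local minimum)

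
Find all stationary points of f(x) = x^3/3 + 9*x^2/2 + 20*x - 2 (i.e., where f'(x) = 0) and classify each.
f'(x) = x^2 + 9*x + 20

Solve f'(x) = 0:
  Factor: x^2 + 9*x + 20 = (x + 4)*(x + 5) = 0.
  ⇒ x = -5, -4

f''(x) = 2*x + 9
Second-derivative test at each critical point:
  f''(-5) = -1 < 0 → local maximum
  f''(-4) = 1 > 0 → local minimum

Critical points: x = -5 (local maximum); x = -4 (local minimum)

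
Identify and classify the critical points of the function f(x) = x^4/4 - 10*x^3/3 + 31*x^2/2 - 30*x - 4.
f'(x) = x^3 - 10*x^2 + 31*x - 30

Solve f'(x) = 0:
  Factor: x^3 - 10*x^2 + 31*x - 30 = (x - 5)*(x - 3)*(x - 2) = 0.
  ⇒ x = 2, 3, 5

f''(x) = 3*x^2 - 20*x + 31
Second-derivative test at each critical point:
  f''(2) = 3 > 0 → local minimum
  f''(3) = -2 < 0 → local maximum
  f''(5) = 6 > 0 → local minimum

Critical points: x = 2 (local minimum); x = 3 (local maximum); x = 5 (local minimum)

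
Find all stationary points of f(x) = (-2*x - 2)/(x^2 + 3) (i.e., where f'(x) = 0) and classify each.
f'(x) = 2*(-x^2 + 2*x*(x + 1) - 3)/(x^2 + 3)^2

Solve f'(x) = 0:
  f'(x) = 2*(x - 1)*(x + 3)/(x^2 + 3)^2; the denominator is positive wherever f is defined, so f'(x) = 0 ⇔ 2*x^2 + 4*x - 6 = 0.
  Factor: 2*x^2 + 4*x - 6 = 2*(x - 1)*(x + 3) = 0.
  ⇒ x = -3, 1

f''(x) = 4*(-4*x^2*(x + 1) + (3*x + 1)*(x^2 + 3))/(x^2 + 3)^3
Second-derivative test at each critical point:
  f''(-3) = -1/18 < 0 → local maximum
  f''(1) = 1/2 > 0 → local minimum

Critical points: x = -3 (local maximum); x = 1 (local minimum)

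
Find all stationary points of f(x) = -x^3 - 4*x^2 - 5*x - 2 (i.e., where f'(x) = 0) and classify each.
f'(x) = -3*x^2 - 8*x - 5

Solve f'(x) = 0:
  Factor: -3*x^2 - 8*x - 5 = -(x + 1)*(3*x + 5) = 0.
  ⇒ x = -5/3, -1

f''(x) = -6*x - 8
Second-derivative test at each critical point:
  f''(-5/3) = 2 > 0 → local minimum
  f''(-1) = -2 < 0 → local maximum

Critical points: x = -5/3 (local minimum); x = -1 (local maximum)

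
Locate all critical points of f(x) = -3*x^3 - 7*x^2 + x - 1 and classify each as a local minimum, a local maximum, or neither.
f'(x) = -9*x^2 - 14*x + 1

Solve f'(x) = 0:
  9*x^2 + 14*x - 1 = 0 has no rational roots; quadratic formula: x = (-14 ± √232)/18.
  ⇒ x = -sqrt(58)/9 - 7/9 ≈ -1.6240, -7/9 + sqrt(58)/9 ≈ 0.0684

f''(x) = -18*x - 14
Second-derivative test at each critical point:
  f''(-1.6240) = 15.2315 > 0 → local minimum
  f''(0.0684) = -15.2315 < 0 → local maximum

Critical points: x = -sqrt(58)/9 - 7/9 ≈ -1.6240 (local minimum); x = -7/9 + sqrt(58)/9 ≈ 0.0684 (local maximum)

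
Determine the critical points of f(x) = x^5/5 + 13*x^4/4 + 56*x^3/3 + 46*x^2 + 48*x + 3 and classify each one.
f'(x) = x^4 + 13*x^3 + 56*x^2 + 92*x + 48

Solve f'(x) = 0:
  Factor: x^4 + 13*x^3 + 56*x^2 + 92*x + 48 = (x + 1)*(x + 2)*(x + 4)*(x + 6) = 0.
  ⇒ x = -6, -4, -2, -1

f''(x) = 4*x^3 + 39*x^2 + 112*x + 92
Second-derivative test at each critical point:
  f''(-6) = -40 < 0 → local maximum
  f''(-4) = 12 > 0 → local minimum
  f''(-2) = -8 < 0 → local maximum
  f''(-1) = 15 > 0 → local minimum

Critical points: x = -6 (local maximum); x = -4 (local minimum); x = -2 (local maximum); x = -1 (local minimum)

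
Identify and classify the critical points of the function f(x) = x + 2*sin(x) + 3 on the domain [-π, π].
f'(x) = 2*cos(x) + 1

Solve f'(x) = 0 on [-π, π]:
  f'(x) = 0 ⇔ cos(x) = -1/2, i.e. x = ±arccos(-1/2) + 2nπ; keep the solutions lying in [-π, π].
  ⇒ x = -2*pi/3 ≈ -2.0944, 2*pi/3 ≈ 2.0944

f''(x) = -2*sin(x)
Second-derivative test at each critical point:
  f''(-2.0944) = 1.7321 > 0 → local minimum
  f''(2.0944) = -1.7321 < 0 → local maximum

Critical points: x = -2*pi/3 ≈ -2.0944 (local minimum); x = 2*pi/3 ≈ 2.0944 (local maximum)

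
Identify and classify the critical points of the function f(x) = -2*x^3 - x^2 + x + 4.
f'(x) = -6*x^2 - 2*x + 1

Solve f'(x) = 0:
  6*x^2 + 2*x - 1 = 0 has no rational roots; quadratic formula: x = (-2 ± √28)/12.
  ⇒ x = -sqrt(7)/6 - 1/6 ≈ -0.6076, -1/6 + sqrt(7)/6 ≈ 0.2743

f''(x) = -12*x - 2
Second-derivative test at each critical point:
  f''(-0.6076) = 5.2915 > 0 → local minimum
  f''(0.2743) = -5.2915 < 0 → local maximum

Critical points: x = -sqrt(7)/6 - 1/6 ≈ -0.6076 (local minimum); x = -1/6 + sqrt(7)/6 ≈ 0.2743 (local maximum)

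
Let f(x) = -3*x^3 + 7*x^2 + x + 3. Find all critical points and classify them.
f'(x) = -9*x^2 + 14*x + 1

Solve f'(x) = 0:
  9*x^2 - 14*x - 1 = 0 has no rational roots; quadratic formula: x = (14 ± √232)/18.
  ⇒ x = 7/9 - sqrt(58)/9 ≈ -0.0684, 7/9 + sqrt(58)/9 ≈ 1.6240

f''(x) = 14 - 18*x
Second-derivative test at each critical point:
  f''(-0.0684) = 15.2315 > 0 → local minimum
  f''(1.6240) = -15.2315 < 0 → local maximum

Critical points: x = 7/9 - sqrt(58)/9 ≈ -0.0684 (local minimum); x = 7/9 + sqrt(58)/9 ≈ 1.6240 (local maximum)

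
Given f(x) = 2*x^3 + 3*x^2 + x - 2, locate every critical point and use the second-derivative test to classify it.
f'(x) = 6*x^2 + 6*x + 1

Solve f'(x) = 0:
  6*x^2 + 6*x + 1 = 0 has no rational roots; quadratic formula: x = (-6 ± √12)/12.
  ⇒ x = -1/2 - sqrt(3)/6 ≈ -0.7887, -1/2 + sqrt(3)/6 ≈ -0.2113

f''(x) = 12*x + 6
Second-derivative test at each critical point:
  f''(-0.7887) = -3.4641 < 0 → local maximum
  f''(-0.2113) = 3.4641 > 0 → local minimum

Critical points: x = -1/2 - sqrt(3)/6 ≈ -0.7887 (local maximum); x = -1/2 + sqrt(3)/6 ≈ -0.2113 (local minimum)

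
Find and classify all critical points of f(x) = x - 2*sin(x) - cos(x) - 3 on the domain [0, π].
f'(x) = sin(x) - 2*cos(x) + 1

Solve f'(x) = 0 on [0, π]:
  f'(x) = 0 ⇔ sin(x) - 2*cos(x) = -1. Write the left side as R·cos(x + φ) with R = √((-2)² + (-1)²) = sqrt(5), cos φ = -2*sqrt(5)/5, sin φ = -sqrt(5)/5; then cos(x + φ) = -sqrt(5)/5. Solve for x and keep the solutions lying in [0, π].
  ⇒ x = atan(3/4) ≈ 0.6435

f''(x) = 2*sin(x) + cos(x)
Second-derivative test at each critical point:
  f''(0.6435) = 2 > 0 → local minimum

Critical points: x = atan(3/4) ≈ 0.6435 (local minimum)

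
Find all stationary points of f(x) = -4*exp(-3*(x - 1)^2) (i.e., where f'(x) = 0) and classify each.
f'(x) = 24*(x - 1)*exp(-3*(x - 1)^2)

Solve f'(x) = 0:
  f'(x) = (24*x - 24)·exp(-3*(x - 1)^2) and exp(-3*(x - 1)^2) > 0 for every x, so f'(x) = 0 ⇔ 24*x - 24 = 0.
  Factor: 24*x - 24 = 24*(x - 1) = 0.
  ⇒ x = 1

f''(x) = 24*(1 - 6*(x - 1)^2)*exp(-3*(x - 1)^2)
Second-derivative test at each critical point:
  f''(1) = 24 > 0 → local minimum

Critical points: x = 1 (local minimum)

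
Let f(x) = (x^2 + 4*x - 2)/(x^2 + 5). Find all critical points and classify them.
f'(x) = 2*(-2*x^2 + 7*x + 10)/(x^4 + 10*x^2 + 25)

Solve f'(x) = 0:
  f'(x) = -2*(2*x^2 - 7*x - 10)/(x^2 + 5)^2; the denominator is positive wherever f is defined, so f'(x) = 0 ⇔ -4*x^2 + 14*x + 20 = 0.
  Factor: -4*x^2 + 14*x + 20 = -2*(2*x^2 - 7*x - 10); 2*x^2 - 7*x - 10 = 0 has no rational roots; quadratic formula: x = (7 ± √129)/4.
  ⇒ x = 7/4 - sqrt(129)/4 ≈ -1.0895, 7/4 + sqrt(129)/4 ≈ 4.5895

f''(x) = 2*(4*x^3 - 21*x^2 - 60*x + 35)/(x^6 + 15*x^4 + 75*x^2 + 125)
Second-derivative test at each critical point:
  f''(-1.0895) = 0.5934 > 0 → local minimum
  f''(4.5895) = -0.0334 < 0 → local maximum

Critical points: x = 7/4 - sqrt(129)/4 ≈ -1.0895 (local minimum); x = 7/4 + sqrt(129)/4 ≈ 4.5895 (local maximum)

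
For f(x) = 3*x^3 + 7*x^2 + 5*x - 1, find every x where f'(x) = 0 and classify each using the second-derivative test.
f'(x) = 9*x^2 + 14*x + 5

Solve f'(x) = 0:
  Factor: 9*x^2 + 14*x + 5 = (x + 1)*(9*x + 5) = 0.
  ⇒ x = -1, -5/9

f''(x) = 18*x + 14
Second-derivative test at each critical point:
  f''(-1) = -4 < 0 → local maximum
  f''(-5/9) = 4 > 0 → local minimum

Critical points: x = -1 (local maximum); x = -5/9 (local minimum)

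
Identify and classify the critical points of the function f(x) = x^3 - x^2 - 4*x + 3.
f'(x) = 3*x^2 - 2*x - 4

Solve f'(x) = 0:
  3*x^2 - 2*x - 4 = 0 has no rational roots; quadratic formula: x = (2 ± √52)/6.
  ⇒ x = 1/3 - sqrt(13)/3 ≈ -0.8685, 1/3 + sqrt(13)/3 ≈ 1.5352

f''(x) = 6*x - 2
Second-derivative test at each critical point:
  f''(-0.8685) = -7.2111 < 0 → local maximum
  f''(1.5352) = 7.2111 > 0 → local minimum

Critical points: x = 1/3 - sqrt(13)/3 ≈ -0.8685 (local maximum); x = 1/3 + sqrt(13)/3 ≈ 1.5352 (local minimum)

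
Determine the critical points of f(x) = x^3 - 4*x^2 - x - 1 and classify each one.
f'(x) = 3*x^2 - 8*x - 1

Solve f'(x) = 0:
  3*x^2 - 8*x - 1 = 0 has no rational roots; quadratic formula: x = (8 ± √76)/6.
  ⇒ x = 4/3 - sqrt(19)/3 ≈ -0.1196, 4/3 + sqrt(19)/3 ≈ 2.7863

f''(x) = 6*x - 8
Second-derivative test at each critical point:
  f''(-0.1196) = -8.7178 < 0 → local maximum
  f''(2.7863) = 8.7178 > 0 → local minimum

Critical points: x = 4/3 - sqrt(19)/3 ≈ -0.1196 (local maximum); x = 4/3 + sqrt(19)/3 ≈ 2.7863 (local minimum)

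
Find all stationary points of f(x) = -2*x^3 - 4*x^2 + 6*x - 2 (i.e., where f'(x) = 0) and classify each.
f'(x) = -6*x^2 - 8*x + 6

Solve f'(x) = 0:
  Factor: -6*x^2 - 8*x + 6 = -2*(3*x^2 + 4*x - 3); 3*x^2 + 4*x - 3 = 0 has no rational roots; quadratic formula: x = (-4 ± √52)/6.
  ⇒ x = -sqrt(13)/3 - 2/3 ≈ -1.8685, -2/3 + sqrt(13)/3 ≈ 0.5352

f''(x) = -12*x - 8
Second-derivative test at each critical point:
  f''(-1.8685) = 14.4222 > 0 → local minimum
  f''(0.5352) = -14.4222 < 0 → local maximum

Critical points: x = -sqrt(13)/3 - 2/3 ≈ -1.8685 (local minimum); x = -2/3 + sqrt(13)/3 ≈ 0.5352 (local maximum)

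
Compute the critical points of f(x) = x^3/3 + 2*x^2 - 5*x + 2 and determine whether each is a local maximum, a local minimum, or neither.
f'(x) = x^2 + 4*x - 5

Solve f'(x) = 0:
  Factor: x^2 + 4*x - 5 = (x - 1)*(x + 5) = 0.
  ⇒ x = -5, 1

f''(x) = 2*x + 4
Second-derivative test at each critical point:
  f''(-5) = -6 < 0 → local maximum
  f''(1) = 6 > 0 → local minimum

Critical points: x = -5 (local maximum); x = 1 (local minimum)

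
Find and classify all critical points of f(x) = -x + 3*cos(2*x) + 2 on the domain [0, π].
f'(x) = -6*sin(2*x) - 1

Solve f'(x) = 0 on [0, π]:
  f'(x) = 0 ⇔ sin(2*x) = -1/6, i.e. 2*x = arcsin(-1/6) + 2nπ or 2*x = π − arcsin(-1/6) + 2nπ; keep the solutions lying in [0, π].
  ⇒ x = asin(1/6)/2 + pi/2 ≈ 1.6545, pi - asin(1/6)/2 ≈ 3.0579

f''(x) = -12*cos(2*x)
Second-derivative test at each critical point:
  f''(1.6545) = 11.8322 > 0 → local minimum
  f''(3.0579) = -11.8322 < 0 → local maximum

Critical points: x = asin(1/6)/2 + pi/2 ≈ 1.6545 (local minimum); x = pi - asin(1/6)/2 ≈ 3.0579 (local maximum)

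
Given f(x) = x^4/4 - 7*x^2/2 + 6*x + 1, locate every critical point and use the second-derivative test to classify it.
f'(x) = x^3 - 7*x + 6

Solve f'(x) = 0:
  Factor: x^3 - 7*x + 6 = (x - 2)*(x - 1)*(x + 3) = 0.
  ⇒ x = -3, 1, 2

f''(x) = 3*x^2 - 7
Second-derivative test at each critical point:
  f''(-3) = 20 > 0 → local minimum
  f''(1) = -4 < 0 → local maximum
  f''(2) = 5 > 0 → local minimum

Critical points: x = -3 (local minimum); x = 1 (local maximum); x = 2 (local minimum)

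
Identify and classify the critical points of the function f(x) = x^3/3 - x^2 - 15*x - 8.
f'(x) = x^2 - 2*x - 15

Solve f'(x) = 0:
  Factor: x^2 - 2*x - 15 = (x - 5)*(x + 3) = 0.
  ⇒ x = -3, 5

f''(x) = 2*x - 2
Second-derivative test at each critical point:
  f''(-3) = -8 < 0 → local maximum
  f''(5) = 8 > 0 → local minimum

Critical points: x = -3 (local maximum); x = 5 (local minimum)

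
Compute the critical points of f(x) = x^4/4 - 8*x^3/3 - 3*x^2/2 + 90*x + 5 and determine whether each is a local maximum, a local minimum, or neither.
f'(x) = x^3 - 8*x^2 - 3*x + 90

Solve f'(x) = 0:
  Factor: x^3 - 8*x^2 - 3*x + 90 = (x - 6)*(x - 5)*(x + 3) = 0.
  ⇒ x = -3, 5, 6

f''(x) = 3*x^2 - 16*x - 3
Second-derivative test at each critical point:
  f''(-3) = 72 > 0 → local minimum
  f''(5) = -8 < 0 → local maximum
  f''(6) = 9 > 0 → local minimum

Critical points: x = -3 (local minimum); x = 5 (local maximum); x = 6 (local minimum)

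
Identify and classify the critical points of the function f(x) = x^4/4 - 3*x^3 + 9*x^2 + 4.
f'(x) = x*(x^2 - 9*x + 18)

Solve f'(x) = 0:
  Factor: x^3 - 9*x^2 + 18*x = x*(x - 6)*(x - 3) = 0.
  ⇒ x = 0, 3, 6

f''(x) = 3*x^2 - 18*x + 18
Second-derivative test at each critical point:
  f''(0) = 18 > 0 → local minimum
  f''(3) = -9 < 0 → local maximum
  f''(6) = 18 > 0 → local minimum

Critical points: x = 0 (local minimum); x = 3 (local maximum); x = 6 (local minimum)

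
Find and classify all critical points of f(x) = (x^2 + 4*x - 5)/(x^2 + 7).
f'(x) = 4*(-x^2 + 6*x + 7)/(x^4 + 14*x^2 + 49)

Solve f'(x) = 0:
  f'(x) = -4*(x - 7)*(x + 1)/(x^2 + 7)^2; the denominator is positive wherever f is defined, so f'(x) = 0 ⇔ -4*x^2 + 24*x + 28 = 0.
  Factor: -4*x^2 + 24*x + 28 = -4*(x - 7)*(x + 1) = 0.
  ⇒ x = -1, 7

f''(x) = 8*(x^3 - 9*x^2 - 21*x + 21)/(x^6 + 21*x^4 + 147*x^2 + 343)
Second-derivative test at each critical point:
  f''(-1) = 1/2 > 0 → local minimum
  f''(7) = -1/98 < 0 → local maximum

Critical points: x = -1 (local minimum); x = 7 (local maximum)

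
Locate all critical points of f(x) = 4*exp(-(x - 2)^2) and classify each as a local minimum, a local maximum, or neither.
f'(x) = 8*(2 - x)*exp(-(x - 2)^2)

Solve f'(x) = 0:
  f'(x) = (16 - 8*x)·exp(-(x - 2)^2) and exp(-(x - 2)^2) > 0 for every x, so f'(x) = 0 ⇔ 16 - 8*x = 0.
  Factor: 16 - 8*x = -8*(x - 2) = 0.
  ⇒ x = 2

f''(x) = 8*(2*(x - 2)^2 - 1)*exp(-(x - 2)^2)
Second-derivative test at each critical point:
  f''(2) = -8 < 0 → local maximum

Critical points: x = 2 (local maximum)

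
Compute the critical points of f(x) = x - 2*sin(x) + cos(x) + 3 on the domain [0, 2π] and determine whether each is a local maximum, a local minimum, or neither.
f'(x) = -sin(x) - 2*cos(x) + 1

Solve f'(x) = 0 on [0, 2π]:
  f'(x) = 0 ⇔ -sin(x) - 2*cos(x) = -1. Write the left side as R·cos(x + φ) with R = √((-2)² + 1²) = sqrt(5), cos φ = -2*sqrt(5)/5, sin φ = sqrt(5)/5; then cos(x + φ) = -sqrt(5)/5. Solve for x and keep the solutions lying in [0, 2π].
  ⇒ x = pi/2 ≈ 1.5708, -atan(3/4) + 2*pi ≈ 5.6397

f''(x) = 2*sin(x) - cos(x)
Second-derivative test at each critical point:
  f''(1.5708) = 2 > 0 → local minimum
  f''(5.6397) = -2 < 0 → local maximum

Critical points: x = pi/2 ≈ 1.5708 (local minimum); x = -atan(3/4) + 2*pi ≈ 5.6397 (local maximum)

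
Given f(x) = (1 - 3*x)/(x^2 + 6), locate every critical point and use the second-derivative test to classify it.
f'(x) = (3*x^2 - 2*x - 18)/(x^4 + 12*x^2 + 36)

Solve f'(x) = 0:
  f'(x) = (3*x^2 - 2*x - 18)/(x^2 + 6)^2; the denominator is positive wherever f is defined, so f'(x) = 0 ⇔ 3*x^2 - 2*x - 18 = 0.
  3*x^2 - 2*x - 18 = 0 has no rational roots; quadratic formula: x = (2 ± √220)/6.
  ⇒ x = 1/3 - sqrt(55)/3 ≈ -2.1387, 1/3 + sqrt(55)/3 ≈ 2.8054

f''(x) = 2*(4*x^2*(1 - 3*x) + (9*x - 1)*(x^2 + 6))/(x^2 + 6)^3
Second-derivative test at each critical point:
  f''(-2.1387) = -0.1327 < 0 → local maximum
  f''(2.8054) = 0.0771 > 0 → local minimum

Critical points: x = 1/3 - sqrt(55)/3 ≈ -2.1387 (local maximum); x = 1/3 + sqrt(55)/3 ≈ 2.8054 (local minimum)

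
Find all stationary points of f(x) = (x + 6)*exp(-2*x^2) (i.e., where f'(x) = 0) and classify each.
f'(x) = (-4*x*(x + 6) + 1)*exp(-2*x^2)

Solve f'(x) = 0:
  f'(x) = (-4*x^2 - 24*x + 1)·exp(-2*x^2) and exp(-2*x^2) > 0 for every x, so f'(x) = 0 ⇔ -4*x^2 - 24*x + 1 = 0.
  4*x^2 + 24*x - 1 = 0 has no rational roots; quadratic formula: x = (-24 ± √592)/8.
  ⇒ x = -sqrt(37)/2 - 3 ≈ -6.0414, -3 + sqrt(37)/2 ≈ 0.0414

f''(x) = 4*(4*x^2*(x + 6) - 3*x - 6)*exp(-2*x^2)
Second-derivative test at each critical point:
  f''(-6.0414) = 4.832e-31 > 0 → local minimum
  f''(0.0414) = -24.2479 < 0 → local maximum

Critical points: x = -sqrt(37)/2 - 3 ≈ -6.0414 (local minimum); x = -3 + sqrt(37)/2 ≈ 0.0414 (local maximum)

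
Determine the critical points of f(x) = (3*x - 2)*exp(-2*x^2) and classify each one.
f'(x) = (-4*x*(3*x - 2) + 3)*exp(-2*x^2)

Solve f'(x) = 0:
  f'(x) = (-12*x^2 + 8*x + 3)·exp(-2*x^2) and exp(-2*x^2) > 0 for every x, so f'(x) = 0 ⇔ -12*x^2 + 8*x + 3 = 0.
  12*x^2 - 8*x - 3 = 0 has no rational roots; quadratic formula: x = (8 ± √208)/24.
  ⇒ x = 1/3 - sqrt(13)/6 ≈ -0.2676, 1/3 + sqrt(13)/6 ≈ 0.9343

f''(x) = 4*(4*x^2*(3*x - 2) - 9*x + 2)*exp(-2*x^2)
Second-derivative test at each critical point:
  f''(-0.2676) = 12.4979 > 0 → local minimum
  f''(0.9343) = -2.5171 < 0 → local maximum

Critical points: x = 1/3 - sqrt(13)/6 ≈ -0.2676 (local minimum); x = 1/3 + sqrt(13)/6 ≈ 0.9343 (local maximum)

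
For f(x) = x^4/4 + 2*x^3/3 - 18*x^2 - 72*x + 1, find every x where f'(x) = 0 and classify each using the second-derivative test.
f'(x) = x^3 + 2*x^2 - 36*x - 72

Solve f'(x) = 0:
  Factor: x^3 + 2*x^2 - 36*x - 72 = (x - 6)*(x + 2)*(x + 6) = 0.
  ⇒ x = -6, -2, 6

f''(x) = 3*x^2 + 4*x - 36
Second-derivative test at each critical point:
  f''(-6) = 48 > 0 → local minimum
  f''(-2) = -32 < 0 → local maximum
  f''(6) = 96 > 0 → local minimum

Critical points: x = -6 (local minimum); x = -2 (local maximum); x = 6 (local minimum)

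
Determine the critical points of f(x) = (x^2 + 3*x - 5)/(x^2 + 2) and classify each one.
f'(x) = (-3*x^2 + 14*x + 6)/(x^4 + 4*x^2 + 4)

Solve f'(x) = 0:
  f'(x) = -(3*x^2 - 14*x - 6)/(x^2 + 2)^2; the denominator is positive wherever f is defined, so f'(x) = 0 ⇔ -3*x^2 + 14*x + 6 = 0.
  3*x^2 - 14*x - 6 = 0 has no rational roots; quadratic formula: x = (14 ± √268)/6.
  ⇒ x = 7/3 - sqrt(67)/3 ≈ -0.3951, 7/3 + sqrt(67)/3 ≈ 5.0618

f''(x) = 2*(3*x^3 - 21*x^2 - 18*x + 14)/(x^6 + 6*x^4 + 12*x^2 + 8)
Second-derivative test at each critical point:
  f''(-0.3951) = 3.5215 > 0 → local minimum
  f''(5.0618) = -0.0215 < 0 → local maximum

Critical points: x = 7/3 - sqrt(67)/3 ≈ -0.3951 (local minimum); x = 7/3 + sqrt(67)/3 ≈ 5.0618 (local maximum)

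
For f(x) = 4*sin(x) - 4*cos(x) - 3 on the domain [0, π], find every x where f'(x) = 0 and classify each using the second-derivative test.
f'(x) = 4*sqrt(2)*sin(x + pi/4)

Solve f'(x) = 0 on [0, π]:
  f'(x) = 0 ⇔ 4*cos(x) = -4*sin(x) ⇔ tan(x) = -1, i.e. x = arctan(-1) + nπ; keep the solutions lying in [0, π].
  ⇒ x = 3*pi/4 ≈ 2.3562

f''(x) = 4*sqrt(2)*cos(x + pi/4)
Second-derivative test at each critical point:
  f''(2.3562) = -5.6569 < 0 → local maximum

Critical points: x = 3*pi/4 ≈ 2.3562 (local maximum)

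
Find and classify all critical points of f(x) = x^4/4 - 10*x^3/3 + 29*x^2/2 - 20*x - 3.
f'(x) = x^3 - 10*x^2 + 29*x - 20

Solve f'(x) = 0:
  Factor: x^3 - 10*x^2 + 29*x - 20 = (x - 5)*(x - 4)*(x - 1) = 0.
  ⇒ x = 1, 4, 5

f''(x) = 3*x^2 - 20*x + 29
Second-derivative test at each critical point:
  f''(1) = 12 > 0 → local minimum
  f''(4) = -3 < 0 → local maximum
  f''(5) = 4 > 0 → local minimum

Critical points: x = 1 (local minimum); x = 4 (local maximum); x = 5 (local minimum)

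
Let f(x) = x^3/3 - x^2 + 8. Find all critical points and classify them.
f'(x) = x*(x - 2)

Solve f'(x) = 0:
  Factor: x^2 - 2*x = x*(x - 2) = 0.
  ⇒ x = 0, 2

f''(x) = 2*x - 2
Second-derivative test at each critical point:
  f''(0) = -2 < 0 → local maximum
  f''(2) = 2 > 0 → local minimum

Critical points: x = 0 (local maximum); x = 2 (local minimum)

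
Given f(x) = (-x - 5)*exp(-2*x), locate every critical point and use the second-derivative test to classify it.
f'(x) = (2*x + 9)*exp(-2*x)

Solve f'(x) = 0:
  f'(x) = (2*x + 9)·exp(-2*x) and exp(-2*x) > 0 for every x, so f'(x) = 0 ⇔ 2*x + 9 = 0.
  2*x + 9 = 0.
  ⇒ x = -9/2

f''(x) = 4*(-x - 4)*exp(-2*x)
Second-derivative test at each critical point:
  f''(-9/2) = 16206.1679 > 0 → local minimum

Critical points: x = -9/2 (local minimum)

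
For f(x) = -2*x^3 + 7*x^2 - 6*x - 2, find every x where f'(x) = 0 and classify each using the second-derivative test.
f'(x) = -6*x^2 + 14*x - 6

Solve f'(x) = 0:
  Factor: -6*x^2 + 14*x - 6 = -2*(3*x^2 - 7*x + 3); 3*x^2 - 7*x + 3 = 0 has no rational roots; quadratic formula: x = (7 ± √13)/6.
  ⇒ x = 7/6 - sqrt(13)/6 ≈ 0.5657, sqrt(13)/6 + 7/6 ≈ 1.7676

f''(x) = 14 - 12*x
Second-derivative test at each critical point:
  f''(0.5657) = 7.2111 > 0 → local minimum
  f''(1.7676) = -7.2111 < 0 → local maximum

Critical points: x = 7/6 - sqrt(13)/6 ≈ 0.5657 (local minimum); x = sqrt(13)/6 + 7/6 ≈ 1.7676 (local maximum)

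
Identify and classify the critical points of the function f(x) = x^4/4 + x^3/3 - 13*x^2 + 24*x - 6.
f'(x) = x^3 + x^2 - 26*x + 24

Solve f'(x) = 0:
  Factor: x^3 + x^2 - 26*x + 24 = (x - 4)*(x - 1)*(x + 6) = 0.
  ⇒ x = -6, 1, 4

f''(x) = 3*x^2 + 2*x - 26
Second-derivative test at each critical point:
  f''(-6) = 70 > 0 → local minimum
  f''(1) = -21 < 0 → local maximum
  f''(4) = 30 > 0 → local minimum

Critical points: x = -6 (local minimum); x = 1 (local maximum); x = 4 (local minimum)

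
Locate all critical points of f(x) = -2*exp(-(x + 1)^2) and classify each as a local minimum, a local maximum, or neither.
f'(x) = 4*(x + 1)*exp(-(x + 1)^2)

Solve f'(x) = 0:
  f'(x) = (4*x + 4)·exp(-(x + 1)^2) and exp(-(x + 1)^2) > 0 for every x, so f'(x) = 0 ⇔ 4*x + 4 = 0.
  Factor: 4*x + 4 = 4*(x + 1) = 0.
  ⇒ x = -1

f''(x) = 4*(1 - 2*(x + 1)^2)*exp(-(x + 1)^2)
Second-derivative test at each critical point:
  f''(-1) = 4 > 0 → local minimum

Critical points: x = -1 (local minimum)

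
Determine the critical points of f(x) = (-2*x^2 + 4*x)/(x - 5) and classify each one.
f'(x) = 2*(-x^2 + 10*x - 10)/(x^2 - 10*x + 25)

Solve f'(x) = 0:
  f'(x) = -2*(x^2 - 10*x + 10)/(x - 5)^2; the denominator is positive wherever f is defined, so f'(x) = 0 ⇔ -2*x^2 + 20*x - 20 = 0.
  Factor: -2*x^2 + 20*x - 20 = -2*(x^2 - 10*x + 10); x^2 - 10*x + 10 = 0 has no rational roots; quadratic formula: x = (10 ± √60)/2.
  ⇒ x = 5 - sqrt(15) ≈ 1.1270, sqrt(15) + 5 ≈ 8.8730

f''(x) = -60/(x^3 - 15*x^2 + 75*x - 125)
Second-derivative test at each critical point:
  f''(1.1270) = 1.0328 > 0 → local minimum
  f''(8.8730) = -1.0328 < 0 → local maximum

Critical points: x = 5 - sqrt(15) ≈ 1.1270 (local minimum); x = sqrt(15) + 5 ≈ 8.8730 (local maximum)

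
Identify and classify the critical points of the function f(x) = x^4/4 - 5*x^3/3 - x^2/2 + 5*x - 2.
f'(x) = x^3 - 5*x^2 - x + 5

Solve f'(x) = 0:
  Factor: x^3 - 5*x^2 - x + 5 = (x - 5)*(x - 1)*(x + 1) = 0.
  ⇒ x = -1, 1, 5

f''(x) = 3*x^2 - 10*x - 1
Second-derivative test at each critical point:
  f''(-1) = 12 > 0 → local minimum
  f''(1) = -8 < 0 → local maximum
  f''(5) = 24 > 0 → local minimum

Critical points: x = -1 (local minimum); x = 1 (local maximum); x = 5 (local minimum)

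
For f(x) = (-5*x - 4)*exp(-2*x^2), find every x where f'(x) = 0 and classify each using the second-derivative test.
f'(x) = (4*x*(5*x + 4) - 5)*exp(-2*x^2)

Solve f'(x) = 0:
  f'(x) = (20*x^2 + 16*x - 5)·exp(-2*x^2) and exp(-2*x^2) > 0 for every x, so f'(x) = 0 ⇔ 20*x^2 + 16*x - 5 = 0.
  20*x^2 + 16*x - 5 = 0 has no rational roots; quadratic formula: x = (-16 ± √656)/40.
  ⇒ x = -sqrt(41)/10 - 2/5 ≈ -1.0403, -2/5 + sqrt(41)/10 ≈ 0.2403

f''(x) = 4*(-20*x^3 - 16*x^2 + 15*x + 4)*exp(-2*x^2)
Second-derivative test at each critical point:
  f''(-1.0403) = -2.9405 < 0 → local maximum
  f''(0.2403) = 22.8187 > 0 → local minimum

Critical points: x = -sqrt(41)/10 - 2/5 ≈ -1.0403 (local maximum); x = -2/5 + sqrt(41)/10 ≈ 0.2403 (local minimum)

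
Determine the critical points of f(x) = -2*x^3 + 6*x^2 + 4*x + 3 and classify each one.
f'(x) = -6*x^2 + 12*x + 4

Solve f'(x) = 0:
  Factor: -6*x^2 + 12*x + 4 = -2*(3*x^2 - 6*x - 2); 3*x^2 - 6*x - 2 = 0 has no rational roots; quadratic formula: x = (6 ± √60)/6.
  ⇒ x = 1 - sqrt(15)/3 ≈ -0.2910, 1 + sqrt(15)/3 ≈ 2.2910

f''(x) = 12 - 12*x
Second-derivative test at each critical point:
  f''(-0.2910) = 15.4919 > 0 → local minimum
  f''(2.2910) = -15.4919 < 0 → local maximum

Critical points: x = 1 - sqrt(15)/3 ≈ -0.2910 (local minimum); x = 1 + sqrt(15)/3 ≈ 2.2910 (local maximum)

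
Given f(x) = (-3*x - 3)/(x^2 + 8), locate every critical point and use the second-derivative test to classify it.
f'(x) = 3*(-x^2 + 2*x*(x + 1) - 8)/(x^2 + 8)^2

Solve f'(x) = 0:
  f'(x) = 3*(x - 2)*(x + 4)/(x^2 + 8)^2; the denominator is positive wherever f is defined, so f'(x) = 0 ⇔ 3*x^2 + 6*x - 24 = 0.
  Factor: 3*x^2 + 6*x - 24 = 3*(x - 2)*(x + 4) = 0.
  ⇒ x = -4, 2

f''(x) = 6*(-4*x^2*(x + 1) + (3*x + 1)*(x^2 + 8))/(x^2 + 8)^3
Second-derivative test at each critical point:
  f''(-4) = -1/32 < 0 → local maximum
  f''(2) = 1/8 > 0 → local minimum

Critical points: x = -4 (local maximum); x = 2 (local minimum)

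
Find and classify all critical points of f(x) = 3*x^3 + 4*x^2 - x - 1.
f'(x) = 9*x^2 + 8*x - 1

Solve f'(x) = 0:
  Factor: 9*x^2 + 8*x - 1 = (x + 1)*(9*x - 1) = 0.
  ⇒ x = -1, 1/9

f''(x) = 18*x + 8
Second-derivative test at each critical point:
  f''(-1) = -10 < 0 → local maximum
  f''(1/9) = 10 > 0 → local minimum

Critical points: x = -1 (local maximum); x = 1/9 (local minimum)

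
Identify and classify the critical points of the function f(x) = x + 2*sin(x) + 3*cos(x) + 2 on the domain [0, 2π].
f'(x) = -3*sin(x) + 2*cos(x) + 1

Solve f'(x) = 0 on [0, 2π]:
  f'(x) = 0 ⇔ -3*sin(x) + 2*cos(x) = -1. Write the left side as R·cos(x + φ) with R = √(2² + 3²) = sqrt(13), cos φ = 2*sqrt(13)/13, sin φ = 3*sqrt(13)/13; then cos(x + φ) = -sqrt(13)/13. Solve for x and keep the solutions lying in [0, 2π].
  ⇒ x = atan((3 + 4*sqrt(3))/(-2 + 6*sqrt(3))) ≈ 0.8690, atan((3 - 4*sqrt(3))/(-6*sqrt(3) - 2)) + pi ≈ 3.4486

f''(x) = -2*sin(x) - 3*cos(x)
Second-derivative test at each critical point:
  f''(0.8690) = -3.4641 < 0 → local maximum
  f''(3.4486) = 3.4641 > 0 → local minimum

Critical points: x = atan((3 + 4*sqrt(3))/(-2 + 6*sqrt(3))) ≈ 0.8690 (local maximum); x = atan((3 - 4*sqrt(3))/(-6*sqrt(3) - 2)) + pi ≈ 3.4486 (local minimum)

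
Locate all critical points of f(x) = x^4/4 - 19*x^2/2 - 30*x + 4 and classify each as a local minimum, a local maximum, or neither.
f'(x) = x^3 - 19*x - 30

Solve f'(x) = 0:
  Factor: x^3 - 19*x - 30 = (x - 5)*(x + 2)*(x + 3) = 0.
  ⇒ x = -3, -2, 5

f''(x) = 3*x^2 - 19
Second-derivative test at each critical point:
  f''(-3) = 8 > 0 → local minimum
  f''(-2) = -7 < 0 → local maximum
  f''(5) = 56 > 0 → local minimum

Critical points: x = -3 (local minimum); x = -2 (local maximum); x = 5 (local minimum)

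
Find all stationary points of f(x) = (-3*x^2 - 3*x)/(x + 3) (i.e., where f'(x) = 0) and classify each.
f'(x) = 3*(-x^2 - 6*x - 3)/(x^2 + 6*x + 9)

Solve f'(x) = 0:
  f'(x) = -3*(x^2 + 6*x + 3)/(x + 3)^2; the denominator is positive wherever f is defined, so f'(x) = 0 ⇔ -3*x^2 - 18*x - 9 = 0.
  Factor: -3*x^2 - 18*x - 9 = -3*(x^2 + 6*x + 3); x^2 + 6*x + 3 = 0 has no rational roots; quadratic formula: x = (-6 ± √24)/2.
  ⇒ x = -3 - sqrt(6) ≈ -5.4495, -3 + sqrt(6) ≈ -0.5505

f''(x) = -36/(x^3 + 9*x^2 + 27*x + 27)
Second-derivative test at each critical point:
  f''(-5.4495) = 2.4495 > 0 → local minimum
  f''(-0.5505) = -2.4495 < 0 → local maximum

Critical points: x = -3 - sqrt(6) ≈ -5.4495 (local minimum); x = -3 + sqrt(6) ≈ -0.5505 (local maximum)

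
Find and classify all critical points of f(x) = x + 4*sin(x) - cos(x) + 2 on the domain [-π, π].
f'(x) = sin(x) + 4*cos(x) + 1

Solve f'(x) = 0 on [-π, π]:
  f'(x) = 0 ⇔ sin(x) + 4*cos(x) = -1. Write the left side as R·cos(x + φ) with R = √(4² + (-1)²) = sqrt(17), cos φ = 4*sqrt(17)/17, sin φ = -sqrt(17)/17; then cos(x + φ) = -sqrt(17)/17. Solve for x and keep the solutions lying in [-π, π].
  ⇒ x = -pi/2 ≈ -1.5708, pi - atan(15/8) ≈ 2.0608

f''(x) = -4*sin(x) + cos(x)
Second-derivative test at each critical point:
  f''(-1.5708) = 4 > 0 → local minimum
  f''(2.0608) = -4 < 0 → local maximum

Critical points: x = -pi/2 ≈ -1.5708 (local minimum); x = pi - atan(15/8) ≈ 2.0608 (local maximum)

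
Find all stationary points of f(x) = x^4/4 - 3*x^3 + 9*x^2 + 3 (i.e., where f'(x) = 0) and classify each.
f'(x) = x*(x^2 - 9*x + 18)

Solve f'(x) = 0:
  Factor: x^3 - 9*x^2 + 18*x = x*(x - 6)*(x - 3) = 0.
  ⇒ x = 0, 3, 6

f''(x) = 3*x^2 - 18*x + 18
Second-derivative test at each critical point:
  f''(0) = 18 > 0 → local minimum
  f''(3) = -9 < 0 → local maximum
  f''(6) = 18 > 0 → local minimum

Critical points: x = 0 (local minimum); x = 3 (local maximum); x = 6 (local minimum)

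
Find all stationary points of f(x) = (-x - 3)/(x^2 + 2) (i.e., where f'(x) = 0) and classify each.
f'(x) = (-x^2 + 2*x*(x + 3) - 2)/(x^2 + 2)^2

Solve f'(x) = 0:
  f'(x) = (x^2 + 6*x - 2)/(x^2 + 2)^2; the denominator is positive wherever f is defined, so f'(x) = 0 ⇔ x^2 + 6*x - 2 = 0.
  x^2 + 6*x - 2 = 0 has no rational roots; quadratic formula: x = (-6 ± √44)/2.
  ⇒ x = -sqrt(11) - 3 ≈ -6.3166, -3 + sqrt(11) ≈ 0.3166

f''(x) = 2*(-4*x^2*(x + 3) + 3*(x + 1)*(x^2 + 2))/(x^2 + 2)^3
Second-derivative test at each critical point:
  f''(-6.3166) = -0.0038 < 0 → local maximum
  f''(0.3166) = 1.5038 > 0 → local minimum

Critical points: x = -sqrt(11) - 3 ≈ -6.3166 (local maximum); x = -3 + sqrt(11) ≈ 0.3166 (local minimum)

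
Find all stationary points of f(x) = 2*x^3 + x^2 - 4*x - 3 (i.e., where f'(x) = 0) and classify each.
f'(x) = 6*x^2 + 2*x - 4

Solve f'(x) = 0:
  Factor: 6*x^2 + 2*x - 4 = 2*(x + 1)*(3*x - 2) = 0.
  ⇒ x = -1, 2/3

f''(x) = 12*x + 2
Second-derivative test at each critical point:
  f''(-1) = -10 < 0 → local maximum
  f''(2/3) = 10 > 0 → local minimum

Critical points: x = -1 (local maximum); x = 2/3 (local minimum)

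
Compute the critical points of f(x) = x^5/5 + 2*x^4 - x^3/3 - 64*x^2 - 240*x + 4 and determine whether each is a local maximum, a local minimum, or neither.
f'(x) = x^4 + 8*x^3 - x^2 - 128*x - 240

Solve f'(x) = 0:
  Factor: x^4 + 8*x^3 - x^2 - 128*x - 240 = (x - 4)*(x + 3)*(x + 4)*(x + 5) = 0.
  ⇒ x = -5, -4, -3, 4

f''(x) = 4*x^3 + 24*x^2 - 2*x - 128
Second-derivative test at each critical point:
  f''(-5) = -18 < 0 → local maximum
  f''(-4) = 8 > 0 → local minimum
  f''(-3) = -14 < 0 → local maximum
  f''(4) = 504 > 0 → local minimum

Critical points: x = -5 (local maximum); x = -4 (local minimum); x = -3 (local maximum); x = 4 (local minimum)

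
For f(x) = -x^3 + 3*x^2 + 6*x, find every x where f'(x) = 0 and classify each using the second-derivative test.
f'(x) = -3*x^2 + 6*x + 6

Solve f'(x) = 0:
  Factor: -3*x^2 + 6*x + 6 = -3*(x^2 - 2*x - 2); x^2 - 2*x - 2 = 0 has no rational roots; quadratic formula: x = (2 ± √12)/2.
  ⇒ x = 1 - sqrt(3) ≈ -0.7321, 1 + sqrt(3) ≈ 2.7321

f''(x) = 6 - 6*x
Second-derivative test at each critical point:
  f''(-0.7321) = 10.3923 > 0 → local minimum
  f''(2.7321) = -10.3923 < 0 → local maximum

Critical points: x = 1 - sqrt(3) ≈ -0.7321 (local minimum); x = 1 + sqrt(3) ≈ 2.7321 (local maximum)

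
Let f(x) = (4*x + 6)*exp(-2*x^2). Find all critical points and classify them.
f'(x) = 4*(-2*x*(2*x + 3) + 1)*exp(-2*x^2)

Solve f'(x) = 0:
  f'(x) = (-16*x^2 - 24*x + 4)·exp(-2*x^2) and exp(-2*x^2) > 0 for every x, so f'(x) = 0 ⇔ -16*x^2 - 24*x + 4 = 0.
  Factor: -16*x^2 - 24*x + 4 = -4*(4*x^2 + 6*x - 1); 4*x^2 + 6*x - 1 = 0 has no rational roots; quadratic formula: x = (-6 ± √52)/8.
  ⇒ x = -sqrt(13)/4 - 3/4 ≈ -1.6514, -3/4 + sqrt(13)/4 ≈ 0.1514

f''(x) = 8*(4*x^2*(2*x + 3) - 6*x - 3)*exp(-2*x^2)
Second-derivative test at each critical point:
  f''(-1.6514) = 0.1234 > 0 → local minimum
  f''(0.1514) = -27.5521 < 0 → local maximum

Critical points: x = -sqrt(13)/4 - 3/4 ≈ -1.6514 (local minimum); x = -3/4 + sqrt(13)/4 ≈ 0.1514 (local maximum)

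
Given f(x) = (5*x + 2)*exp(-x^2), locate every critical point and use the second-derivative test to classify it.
f'(x) = (-2*x*(5*x + 2) + 5)*exp(-x^2)

Solve f'(x) = 0:
  f'(x) = (-10*x^2 - 4*x + 5)·exp(-x^2) and exp(-x^2) > 0 for every x, so f'(x) = 0 ⇔ -10*x^2 - 4*x + 5 = 0.
  10*x^2 + 4*x - 5 = 0 has no rational roots; quadratic formula: x = (-4 ± √216)/20.
  ⇒ x = -3*sqrt(6)/10 - 1/5 ≈ -0.9348, -1/5 + 3*sqrt(6)/10 ≈ 0.5348

f''(x) = 2*(2*x^2*(5*x + 2) - 15*x - 2)*exp(-x^2)
Second-derivative test at each critical point:
  f''(-0.9348) = 6.1331 > 0 → local minimum
  f''(0.5348) = -11.0406 < 0 → local maximum

Critical points: x = -3*sqrt(6)/10 - 1/5 ≈ -0.9348 (local minimum); x = -1/5 + 3*sqrt(6)/10 ≈ 0.5348 (local maximum)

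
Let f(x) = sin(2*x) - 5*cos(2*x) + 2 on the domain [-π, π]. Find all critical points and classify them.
f'(x) = 10*sin(2*x) + 2*cos(2*x)

Solve f'(x) = 0 on [-π, π]:
  f'(x) = 0 ⇔ cos(2*x) = -5*sin(2*x) ⇔ tan(2*x) = -1/5, i.e. 2*x = arctan(-1/5) + nπ; keep the solutions lying in [-π, π].
  ⇒ x = -pi/2 - atan(1/5)/2 ≈ -1.6695, -atan(1/5)/2 ≈ -0.0987, -atan(1/5)/2 + pi/2 ≈ 1.4721, pi - atan(1/5)/2 ≈ 3.0429

f''(x) = -4*sin(2*x) + 20*cos(2*x)
Second-derivative test at each critical point:
  f''(-1.6695) = -20.3961 < 0 → local maximum
  f''(-0.0987) = 20.3961 > 0 → local minimum
  f''(1.4721) = -20.3961 < 0 → local maximum
  f''(3.0429) = 20.3961 > 0 → local minimum

Critical points: x = -pi/2 - atan(1/5)/2 ≈ -1.6695 (local maximum); x = -atan(1/5)/2 ≈ -0.0987 (local minimum); x = -atan(1/5)/2 + pi/2 ≈ 1.4721 (local maximum); x = pi - atan(1/5)/2 ≈ 3.0429 (local minimum)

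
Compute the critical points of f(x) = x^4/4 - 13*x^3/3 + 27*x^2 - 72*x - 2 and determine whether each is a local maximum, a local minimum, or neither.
f'(x) = x^3 - 13*x^2 + 54*x - 72

Solve f'(x) = 0:
  Factor: x^3 - 13*x^2 + 54*x - 72 = (x - 6)*(x - 4)*(x - 3) = 0.
  ⇒ x = 3, 4, 6

f''(x) = 3*x^2 - 26*x + 54
Second-derivative test at each critical point:
  f''(3) = 3 > 0 → local minimum
  f''(4) = -2 < 0 → local maximum
  f''(6) = 6 > 0 → local minimum

Critical points: x = 3 (local minimum); x = 4 (local maximum); x = 6 (local minimum)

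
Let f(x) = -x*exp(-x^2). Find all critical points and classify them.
f'(x) = (2*x^2 - 1)*exp(-x^2)

Solve f'(x) = 0:
  f'(x) = (2*x^2 - 1)·exp(-x^2) and exp(-x^2) > 0 for every x, so f'(x) = 0 ⇔ 2*x^2 - 1 = 0.
  2*x^2 - 1 = 0 has no rational roots; quadratic formula: x = (0 ± √8)/4.
  ⇒ x = -sqrt(2)/2 ≈ -0.7071, sqrt(2)/2 ≈ 0.7071

f''(x) = (-4*x^3 + 6*x)*exp(-x^2)
Second-derivative test at each critical point:
  f''(-0.7071) = -1.7155 < 0 → local maximum
  f''(0.7071) = 1.7155 > 0 → local minimum

Critical points: x = -sqrt(2)/2 ≈ -0.7071 (local maximum); x = sqrt(2)/2 ≈ 0.7071 (local minimum)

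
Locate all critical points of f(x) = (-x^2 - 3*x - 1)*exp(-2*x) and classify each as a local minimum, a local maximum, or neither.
f'(x) = (2*x^2 + 4*x - 1)*exp(-2*x)

Solve f'(x) = 0:
  f'(x) = (2*x^2 + 4*x - 1)·exp(-2*x) and exp(-2*x) > 0 for every x, so f'(x) = 0 ⇔ 2*x^2 + 4*x - 1 = 0.
  2*x^2 + 4*x - 1 = 0 has no rational roots; quadratic formula: x = (-4 ± √24)/4.
  ⇒ x = -sqrt(6)/2 - 1 ≈ -2.2247, -1 + sqrt(6)/2 ≈ 0.2247

f''(x) = 2*(-2*x^2 - 2*x + 3)*exp(-2*x)
Second-derivative test at each critical point:
  f''(-2.2247) = -419.2707 < 0 → local maximum
  f''(0.2247) = 3.1253 > 0 → local minimum

Critical points: x = -sqrt(6)/2 - 1 ≈ -2.2247 (local maximum); x = -1 + sqrt(6)/2 ≈ 0.2247 (local minimum)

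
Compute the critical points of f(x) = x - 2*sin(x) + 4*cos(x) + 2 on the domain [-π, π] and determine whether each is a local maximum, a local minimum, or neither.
f'(x) = -4*sin(x) - 2*cos(x) + 1

Solve f'(x) = 0 on [-π, π]:
  f'(x) = 0 ⇔ -4*sin(x) - 2*cos(x) = -1. Write the left side as R·cos(x + φ) with R = √((-2)² + 4²) = 2*sqrt(5), cos φ = -sqrt(5)/5, sin φ = 2*sqrt(5)/5; then cos(x + φ) = -sqrt(5)/10. Solve for x and keep the solutions lying in [-π, π].
  ⇒ x = atan((2 - sqrt(19))/(1 + 2*sqrt(19))) ≈ -0.2381, atan((2 + sqrt(19))/(1 - 2*sqrt(19))) + pi ≈ 2.4524

f''(x) = 2*sin(x) - 4*cos(x)
Second-derivative test at each critical point:
  f''(-0.2381) = -4.3589 < 0 → local maximum
  f''(2.4524) = 4.3589 > 0 → local minimum

Critical points: x = atan((2 - sqrt(19))/(1 + 2*sqrt(19))) ≈ -0.2381 (local maximum); x = atan((2 + sqrt(19))/(1 - 2*sqrt(19))) + pi ≈ 2.4524 (local minimum)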